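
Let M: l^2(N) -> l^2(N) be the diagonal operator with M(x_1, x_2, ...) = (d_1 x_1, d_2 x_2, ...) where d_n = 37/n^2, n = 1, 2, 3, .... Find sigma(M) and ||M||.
sigma(M) = {37/n^2 : n ≥ 1} ∪ {0}; ||M|| = 37

A bounded diagonal operator on l^2 with diagonal entries d_n has spectrum equal to the closure of {d_n : n ≥ 1}: every d_n is an eigenvalue (with eigenvector e_n), so {d_n} ⊂ sigma(M); the spectrum is closed, so its closure is too; and for lambda not in the closure, (M - lambda I) has bounded inverse (the diagonal entries 1/(d_n - lambda) are bounded). For our sequence d_n = 37/n^2, n = 1, 2, 3, ...:
  - {d_n} = {37/n^2 : n ≥ 1}; the only limit point is 0
  - closure = {37/n^2 : n ≥ 1} ∪ {0}
For the norm: a diagonal operator has ||M|| = sup_n |d_n|. Here d_n = 37/n^2 is positive and decreasing, so sup_n |d_n| = d_1 = 37. So ||M|| = 37.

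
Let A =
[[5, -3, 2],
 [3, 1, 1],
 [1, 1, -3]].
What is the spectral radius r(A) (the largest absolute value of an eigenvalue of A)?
r(A) ≈ 3.7275

The eigenvalues of A are the roots of its characteristic polynomial. With M = A (coefficients from the trace, the sum of principal 2x2 minors, and det A):
  p(λ) = det(λ I - M) = λ^3 - 3λ^2 - 7λ + 46.
No integer candidate from the rational root theorem (±divisors of 46) is a root, so the roots are irrational. The cubic discriminant is Δ = -32963 < 0, so there is one real root and a complex-conjugate pair. p(-4) = -38 and p(-3) = 13 have opposite signs, so a root lies in (-4, -3); Newton's method refines it to λ ≈ -3.3108. Dividing out (λ - (-3.3108)) leaves approximately λ^2 - 6.3108λ + 13.8939. For λ^2 - 6.3108λ + 13.8939 the discriminant is -15.7492. It is negative, so the remaining roots are the complex-conjugate pair λ ≈ 3.1554 ± 1.9843i. Their product equals the constant term, so |λ|^2 ≈ 13.8939 and |λ| ≈ 3.7275.
Thus the eigenvalues (to 4 decimals) are -3.3108 (modulus 3.3108); 3.1554 ± 1.9843i (modulus 3.7275). The spectral radius is the largest modulus: r(A) ≈ 3.7275. (Cross-check: r(A) ≤ ||A||_2 ≈ 6.654; equality holds whenever A is normal, though it can also hold for some non-normal A.)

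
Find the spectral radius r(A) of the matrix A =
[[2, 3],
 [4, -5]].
r(A) = (3 + sqrt(97))/2 ≈ 6.4244

The eigenvalues of A are the roots of its characteristic polynomial. With M = A (coefficients from the trace and determinant):
  p(λ) = det(λ I - M) = λ^2 + 3λ - 22.
For λ^2 + 3λ - 22 the discriminant is 97. It is nonnegative but not a perfect square, so the roots are real and irrational: λ = (-3 ± sqrt(97))/2 ≈ 3.4244, -6.4244.
Thus the eigenvalues (to 4 decimals) are 3.4244 (modulus 3.4244); -6.4244 (modulus 6.4244). The spectral radius is the largest modulus: r(A) = (3 + sqrt(97))/2 ≈ 6.4244. (Cross-check: r(A) ≤ ||A||_2 ≈ 6.5309; equality holds whenever A is normal, though it can also hold for some non-normal A.)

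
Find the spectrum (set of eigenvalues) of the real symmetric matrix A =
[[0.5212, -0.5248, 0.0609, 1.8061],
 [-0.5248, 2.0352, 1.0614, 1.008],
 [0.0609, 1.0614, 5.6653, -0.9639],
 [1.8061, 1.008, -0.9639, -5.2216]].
sigma(A) ≈ {-6, 1, 2, 6}

A is real symmetric, so its spectrum consists of real eigenvalues. Expanding the characteristic polynomial of the displayed matrix gives
  det(λ I - A) = p(λ) = λ^4 + (-3)λ^3 + (-34)λ^2 + (108)λ + (-72.003).
Solving p(λ) = 0 yields eigenvalues ≈ -6, 1, 2, 6. (A is shown rounded to 4 decimals, so these recover the underlying integer eigenvalues to within that precision.)
Verification: the trace of A = 3 equals the sum of eigenvalues 3, and det(A) ≈ -72.0030 matches the eigenvalue product -72.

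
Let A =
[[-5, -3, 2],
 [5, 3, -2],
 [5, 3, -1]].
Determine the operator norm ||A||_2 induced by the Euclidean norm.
||A||_2 = sqrt((111 + sqrt(12049))/2) ≈ 10.5064 (= sqrt(largest eigenvalue of A^T A))

||A||_2 = sigma_max(A) = sqrt(lambda_max(A^T A)). Form the symmetric matrix M = A^T A =
[[75, 45, -25],
 [45, 27, -15],
 [-25, -15, 9]].
Its characteristic polynomial (trace, sum of principal 2x2 minors, determinant of M give the coefficients) is
  p(λ) = det(λ I - M) = λ^3 - 111λ^2 + 68λ.
The constant term is 0, so λ = 0 is a root. Dividing out λ leaves p(λ) = λ(λ^2 - 111λ + 68). For λ^2 - 111λ + 68 the discriminant is 12049. It is nonnegative but not a perfect square, so the roots are real and irrational: λ = (111 ± sqrt(12049))/2 ≈ 110.384, 0.616.
So the eigenvalues of A^T A are ≈ 0, 0.616, 110.384 (all ≥ 0, as they must be for A^T A). The largest is λ_max = (111 + sqrt(12049))/2 ≈ 110.384, hence ||A||_2 = sqrt(λ_max) = sqrt((111 + sqrt(12049))/2) ≈ 10.5064.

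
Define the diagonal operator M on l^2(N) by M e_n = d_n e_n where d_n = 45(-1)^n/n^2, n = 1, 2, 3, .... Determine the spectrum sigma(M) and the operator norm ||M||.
sigma(M) = {45(-1)^n/n^2 : n ≥ 1} ∪ {0}; ||M|| = 45

A bounded diagonal operator on l^2 with diagonal entries d_n has spectrum equal to the closure of {d_n : n ≥ 1}: every d_n is an eigenvalue (with eigenvector e_n), so {d_n} ⊂ sigma(M); the spectrum is closed, so its closure is too; and for lambda not in the closure, (M - lambda I) has bounded inverse (the diagonal entries 1/(d_n - lambda) are bounded). For our sequence d_n = 45(-1)^n/n^2, n = 1, 2, 3, ...:
  - {d_n} = {45(-1)^n/n^2 : n ≥ 1}; the only limit point is 0
  - closure = {45(-1)^n/n^2 : n ≥ 1} ∪ {0}
For the norm: a diagonal operator has ||M|| = sup_n |d_n|. Here |d_n| = 45/n^2 is decreasing, so sup_n |d_n| = |d_1| = 45. So ||M|| = 45.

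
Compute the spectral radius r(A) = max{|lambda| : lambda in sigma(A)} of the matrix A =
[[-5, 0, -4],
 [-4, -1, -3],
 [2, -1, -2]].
r(A) ≈ 3.3967

The eigenvalues of A are the roots of its characteristic polynomial. With M = A (coefficients from the trace, the sum of principal 2x2 minors, and det A):
  p(λ) = det(λ I - M) = λ^3 + 8λ^2 + 22λ + 19.
No integer candidate from the rational root theorem (±divisors of 19) is a root, so the roots are irrational. The cubic discriminant is Δ = -83 < 0, so there is one real root and a complex-conjugate pair. p(-2) = -1 and p(-1) = 4 have opposite signs, so a root lies in (-2, -1); Newton's method refines it to λ ≈ -1.6468. Dividing out (λ - (-1.6468)) leaves approximately λ^2 + 6.3532λ + 11.5376. For λ^2 + 6.3532λ + 11.5376 the discriminant is -5.7871. It is negative, so the remaining roots are the complex-conjugate pair λ ≈ -3.1766 ± 1.2028i. Their product equals the constant term, so |λ|^2 ≈ 11.5376 and |λ| ≈ 3.3967.
Thus the eigenvalues (to 4 decimals) are -1.6468 (modulus 1.6468); -3.1766 ± 1.2028i (modulus 3.3967). The spectral radius is the largest modulus: r(A) ≈ 3.3967. (Cross-check: r(A) ≤ ||A||_2 ≈ 8.1517; equality holds whenever A is normal, though it can also hold for some non-normal A.)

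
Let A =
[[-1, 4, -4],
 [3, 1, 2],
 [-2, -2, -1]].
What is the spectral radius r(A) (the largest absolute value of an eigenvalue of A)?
r(A) ≈ 4.3993

The eigenvalues of A are the roots of its characteristic polynomial. With M = A (coefficients from the trace, the sum of principal 2x2 minors, and det A):
  p(λ) = det(λ I - M) = λ^3 + λ^2 - 17λ - 9.
No integer candidate from the rational root theorem (±divisors of 9) is a root, so the roots are irrational. The cubic discriminant is Δ = 20544 > 0, so there are three distinct real roots. p(-5) = -24 and p(-4) = 11 have opposite signs, so a root lies in (-5, -4); Newton's method refines it to λ ≈ -4.3993. p(-1) = 8 and p(0) = -9 have opposite signs, so a root lies in (-1, 0); Newton's method refines it to λ ≈ -0.5218. p(3) = -24 and p(4) = 3 have opposite signs, so a root lies in (3, 4); Newton's method refines it to λ ≈ 3.921. Check (Vieta): the three roots sum to -1, matching tr M = -1.
Thus the eigenvalues (to 4 decimals) are -4.3993 (modulus 4.3993); -0.5218 (modulus 0.5218); 3.921 (modulus 3.921). The spectral radius is the largest modulus: r(A) ≈ 4.3993. (Cross-check: r(A) ≤ ||A||_2 ≈ 5.9471; equality holds whenever A is normal, though it can also hold for some non-normal A.)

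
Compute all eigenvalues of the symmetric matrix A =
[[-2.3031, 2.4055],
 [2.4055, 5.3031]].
sigma(A) ≈ {-3, 6}

A is real symmetric, so its spectrum consists of real eigenvalues. Expanding the characteristic polynomial of the displayed matrix gives
  det(λ I - A) = p(λ) = λ^2 + (-3)λ + (-18).
Solving p(λ) = 0 yields eigenvalues ≈ -3, 6. (A is shown rounded to 4 decimals, so these recover the underlying integer eigenvalues to within that precision.)
Verification: the trace of A = 3 equals the sum of eigenvalues 3, and det(A) ≈ -18.0000 matches the eigenvalue product -18.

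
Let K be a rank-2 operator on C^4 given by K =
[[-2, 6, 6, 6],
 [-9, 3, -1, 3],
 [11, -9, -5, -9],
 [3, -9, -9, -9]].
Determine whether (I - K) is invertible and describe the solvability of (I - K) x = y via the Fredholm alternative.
(I - K) is invertible (det(I - K) = -54 ≠ 0), so for every y in C^4 the equation (I - K) x = y has a unique solution.

K has rank 2 and factors as K = U V^T = u1 v1^T + u2 v2^T with u1 = (-2, -1, 3, 3), v1 = (3, -3, -2, -3), u2 = (2, -3, 1, -3), v2 = (2, 0, 1, 0) (multiplying out reproduces the displayed K). The nonzero eigenvalues of U V^T coincide with those of the 2 x 2 matrix G = V^T U = [[v1·u1, v1·u2], [v2·u1, v2·u2]] = [[-18, 22], [-1, 5]], and by the Sylvester determinant identity det(I_4 - U V^T) = det(I_2 - V^T U) = det([[19, -22], [1, -4]]) = (19)(-4) - (-22)(1) = -54. (Direct check: I - K =
[[3, -6, -6, -6],
 [9, -2, 1, -3],
 [-11, 9, 6, 9],
 [-3, 9, 9, 10]]
has determinant -54.) The finite-dimensional Fredholm alternative says: either (I - K) is invertible, or ker(I - K) ≠ {0} and then range(I - K) = ker((I - K)^*)^⊥, with dim ker(I - K) = dim ker((I - K)^*). Since det(I - K) ≠ 0, 1 is not an eigenvalue of K and ker(I - K) = {0}, so we are in the first case: for every y there is a unique x = (I - K)^(-1) y. (Explicitly, by the Woodbury identity, (I - U V^T)^(-1) = I + U (I_2 - G)^(-1) V^T.)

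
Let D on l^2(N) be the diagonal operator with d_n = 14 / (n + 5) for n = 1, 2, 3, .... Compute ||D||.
||D|| = 7/3 (attained at n = 1)

For D diagonal, ||D|| = sup_n |d_n| = sup_n 14/(n + 5). This is positive and strictly decreasing in n, so the supremum is attained at n = 1: d_1 = 14/(1 + 5) = 7/3. Hence ||D|| = 7/3.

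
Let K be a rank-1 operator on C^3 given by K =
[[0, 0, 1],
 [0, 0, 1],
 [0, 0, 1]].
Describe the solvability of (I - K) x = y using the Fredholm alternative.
(I - K) is singular (det(I - K) = 0, i.e. 1 ∈ sigma(K)). (I - K) x = y is solvable iff y ⊥ ker((I - K)^*) = span{(0, 0, 1)}, i.e. iff y_3 = 0. When solvable, the solutions are x = y + c·(1, 1, 1), c arbitrary (ker(I - K) = span{(1, 1, 1)}, dimension 1).

K has rank 1, so it is an outer product K = u v^T: every row of K is a multiple of one row vector. Reading off the entries, u = (1, 1, 1) and v = (0, 0, 1) (row i of K equals u_i·v^T). A rank-one matrix u v^T satisfies K u = u (v·u) and kills the (2)-dimensional subspace v^⊥, so its characteristic polynomial is lambda^2 (lambda - v·u) with v·u = tr K = 1. Hence the eigenvalues of I - K are 1 (multiplicity 2) and 1 - (1) = 0, so det(I - K) = 0. (Direct check: I - K =
[[1, 0, -1],
 [0, 1, -1],
 [0, 0, 0]]
has determinant 0.) So 1 is an eigenvalue of K and (I - K) is not invertible. The finite-dimensional Fredholm alternative says: either (I - K) is invertible, or ker(I - K) ≠ {0} and then range(I - K) = ker((I - K)^*)^⊥, with dim ker(I - K) = dim ker((I - K)^*). We are in the second case, so we need both kernels. Kernel of I - K: (I - K) u = u - u (v·u) = u - u = 0, so ker(I - K) = span{u} = span{(1, 1, 1)} (it is exactly 1-dimensional because rank(I - K) = 2). Kernel of the adjoint: K is real, so (I - K)^* = I - K^T = I - v u^T, and (I - v u^T) v = v - v (u·v) = 0; hence ker((I - K)^*) = span{v} = span{(0, 0, 1)}. Therefore (I - K) x = y is solvable iff <y, v> = 0, i.e. iff y_3 = 0. When this holds, K y = u (v·y) = 0, so (I - K) y = y and x = y is a particular solution; the full solution set is the line x = y + c·u = y + c·(1, 1, 1), c ∈ C.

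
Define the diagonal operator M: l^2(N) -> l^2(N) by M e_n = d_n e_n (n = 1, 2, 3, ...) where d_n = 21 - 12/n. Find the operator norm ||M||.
||M|| = 21

For a diagonal operator on l^2 with entries d_n, ||M|| = sup_n |d_n|. Here d_1 = 9, d_2 = 15, ..., and d_n = 21 - 12/n increases monotonically toward 21. All terms lie in [9, 21), so |d_n| = d_n and the supremum is the limit 21, which is not attained by any individual d_n. Hence ||M|| = 21.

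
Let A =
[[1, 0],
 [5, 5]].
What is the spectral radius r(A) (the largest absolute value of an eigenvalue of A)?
r(A) = 5

The eigenvalues of A are the roots of its characteristic polynomial. With M = A (coefficients from the trace and determinant):
  p(λ) = det(λ I - M) = λ^2 - 6λ + 5.
For λ^2 - 6λ + 5 the discriminant is 16. It is a perfect square (4^2), so the roots are rational: λ = (6 ± 4)/2 = 5, 1.
Thus the eigenvalues (to 4 decimals) are 5 (modulus 5); 1 (modulus 1). The spectral radius is the largest modulus: r(A) = 5. (Cross-check: r(A) ≤ ||A||_2 ≈ 7.1067; equality holds whenever A is normal, though it can also hold for some non-normal A.)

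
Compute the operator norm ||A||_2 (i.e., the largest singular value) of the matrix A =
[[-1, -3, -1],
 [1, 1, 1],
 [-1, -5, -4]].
||A||_2 ≈ 7.3649 (= sqrt(largest eigenvalue of A^T A))

||A||_2 = sigma_max(A) = sqrt(lambda_max(A^T A)). Form the symmetric matrix M = A^T A =
[[3, 9, 6],
 [9, 35, 24],
 [6, 24, 18]].
Its characteristic polynomial (trace, sum of principal 2x2 minors, determinant of M give the coefficients) is
  p(λ) = det(λ I - M) = λ^3 - 56λ^2 + 96λ - 36.
No integer candidate from the rational root theorem (±divisors of 36) is a root, so the roots are irrational. The cubic discriminant is Δ = 3522384 > 0, so there are three distinct real roots. p(0) = -36 and p(1) = 5 have opposite signs, so a root lies in (0, 1); Newton's method refines it to λ ≈ 0.5493. p(1) = 5 and p(2) = -60 have opposite signs, so a root lies in (1, 2); Newton's method refines it to λ ≈ 1.2083. p(54) = -684 and p(55) = 2219 have opposite signs, so a root lies in (54, 55); Newton's method refines it to λ ≈ 54.2424. Check (Vieta): the three roots sum to 56, matching tr M = 56.
So the eigenvalues of A^T A are ≈ 0.5493, 1.2083, 54.2424 (all ≥ 0, as they must be for A^T A). The largest is λ_max ≈ 54.2424, hence ||A||_2 = sqrt(λ_max) ≈ 7.3649.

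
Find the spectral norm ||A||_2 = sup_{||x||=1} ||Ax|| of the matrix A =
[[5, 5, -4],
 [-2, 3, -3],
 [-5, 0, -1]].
||A||_2 ≈ 8.7881 (= sqrt(largest eigenvalue of A^T A))

||A||_2 = sigma_max(A) = sqrt(lambda_max(A^T A)). Form the symmetric matrix M = A^T A =
[[54, 19, -9],
 [19, 34, -29],
 [-9, -29, 26]].
Its characteristic polynomial (trace, sum of principal 2x2 minors, determinant of M give the coefficients) is
  p(λ) = det(λ I - M) = λ^3 - 114λ^2 + 2841λ - 100.
No integer candidate from the rational root theorem (±divisors of 100) is a root, so the roots are irrational. The cubic discriminant is Δ = 13162416192 > 0, so there are three distinct real roots. p(0) = -100 and p(1) = 2628 have opposite signs, so a root lies in (0, 1); Newton's method refines it to λ ≈ 0.0352. p(36) = 1088 and p(37) = -396 have opposite signs, so a root lies in (36, 37); Newton's method refines it to λ ≈ 36.7337. p(77) = -716 and p(78) = 2474 have opposite signs, so a root lies in (77, 78); Newton's method refines it to λ ≈ 77.231. Check (Vieta): the three roots sum to 114, matching tr M = 114.
So the eigenvalues of A^T A are ≈ 0.0352, 36.7337, 77.231 (all ≥ 0, as they must be for A^T A). The largest is λ_max ≈ 77.231, hence ||A||_2 = sqrt(λ_max) ≈ 8.7881.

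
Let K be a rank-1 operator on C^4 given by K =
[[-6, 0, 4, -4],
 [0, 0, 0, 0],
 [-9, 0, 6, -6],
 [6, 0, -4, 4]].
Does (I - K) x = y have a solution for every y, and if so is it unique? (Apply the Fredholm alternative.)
(I - K) is invertible (det(I - K) = -3 ≠ 0), so for every y in C^4 the equation (I - K) x = y has a unique solution.

K has rank 1, so it is an outer product K = u v^T: every row of K is a multiple of one row vector. Reading off the entries, u = (2, 0, 3, -2) and v = (-3, 0, 2, -2) (row i of K equals u_i·v^T). A rank-one matrix u v^T satisfies K u = u (v·u) and kills the (3)-dimensional subspace v^⊥, so its characteristic polynomial is lambda^3 (lambda - v·u) with v·u = tr K = 4. Hence the eigenvalues of I - K are 1 (multiplicity 3) and 1 - (4) = -3, so det(I - K) = -3. (Direct check: I - K =
[[7, 0, -4, 4],
 [0, 1, 0, 0],
 [9, 0, -5, 6],
 [-6, 0, 4, -3]]
has determinant -3.) The finite-dimensional Fredholm alternative says: either (I - K) is invertible, or ker(I - K) ≠ {0} and then range(I - K) = ker((I - K)^*)^⊥, with dim ker(I - K) = dim ker((I - K)^*). Since det(I - K) ≠ 0, 1 is not an eigenvalue of K and ker(I - K) = {0}, so we are in the first case: for every y there is a unique x = (I - K)^(-1) y. Explicitly, by the Sherman–Morrison formula, (I - u v^T)^(-1) = I + u v^T/(1 - v·u), i.e. (I - K)^(-1) = I + K/(-3).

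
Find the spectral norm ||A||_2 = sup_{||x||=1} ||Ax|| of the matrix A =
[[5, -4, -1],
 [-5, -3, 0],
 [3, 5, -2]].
||A||_2 ≈ 8.243 (= sqrt(largest eigenvalue of A^T A))

||A||_2 = sigma_max(A) = sqrt(lambda_max(A^T A)). Form the symmetric matrix M = A^T A =
[[59, 10, -11],
 [10, 50, -6],
 [-11, -6, 5]].
Its characteristic polynomial (trace, sum of principal 2x2 minors, determinant of M give the coefficients) is
  p(λ) = det(λ I - M) = λ^3 - 114λ^2 + 3238λ - 7396.
No integer candidate from the rational root theorem (±divisors of 7396) is a root, so the roots are irrational. The cubic discriminant is Δ = 4296209504 > 0, so there are three distinct real roots. p(2) = -1368 and p(3) = 1319 have opposite signs, so a root lies in (2, 3); Newton's method refines it to λ ≈ 2.4992. p(43) = 559 and p(44) = -444 have opposite signs, so a root lies in (43, 44); Newton's method refines it to λ ≈ 43.5532. p(67) = -1433 and p(68) = 84 have opposite signs, so a root lies in (67, 68); Newton's method refines it to λ ≈ 67.9475. Check (Vieta): the three roots sum to 114, matching tr M = 114.
So the eigenvalues of A^T A are ≈ 2.4992, 43.5532, 67.9475 (all ≥ 0, as they must be for A^T A). The largest is λ_max ≈ 67.9475, hence ||A||_2 = sqrt(λ_max) ≈ 8.243.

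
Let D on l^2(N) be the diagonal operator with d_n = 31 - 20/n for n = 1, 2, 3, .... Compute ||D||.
||D|| = 31

For a diagonal operator on l^2 with entries d_n, ||D|| = sup_n |d_n|. Here d_1 = 11, d_2 = 21, ..., and d_n = 31 - 20/n increases monotonically toward 31. All terms lie in [11, 31), so |d_n| = d_n and the supremum is the limit 31, which is not attained by any individual d_n. Hence ||D|| = 31.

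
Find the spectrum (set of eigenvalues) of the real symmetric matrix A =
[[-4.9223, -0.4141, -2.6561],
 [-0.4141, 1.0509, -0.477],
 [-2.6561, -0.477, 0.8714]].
sigma(A) ≈ {-6, 1, 2}

A is real symmetric, so its spectrum consists of real eigenvalues. Expanding the characteristic polynomial of the displayed matrix gives
  det(λ I - A) = p(λ) = λ^3 + (3)λ^2 + (-16)λ + (12).
Solving p(λ) = 0 yields eigenvalues ≈ -6, 1, 2. (A is shown rounded to 4 decimals, so these recover the underlying integer eigenvalues to within that precision.)
Verification: the trace of A = -3 equals the sum of eigenvalues -3, and det(A) ≈ -12.0003 matches the eigenvalue product -12.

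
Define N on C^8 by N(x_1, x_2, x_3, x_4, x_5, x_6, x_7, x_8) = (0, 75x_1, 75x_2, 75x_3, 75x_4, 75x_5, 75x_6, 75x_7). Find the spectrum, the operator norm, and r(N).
sigma(N) = {0}; ||N|| = 75; r(N) = 0. (N is nilpotent with N^8 = 0.)

On C^8, N is a strictly lower-triangular matrix with 75 on the subdiagonal and zeros elsewhere, so its characteristic polynomial is lambda^8 and every eigenvalue is 0: sigma(N) = {0}. For the operator norm, N e_i = 75e_{i+1} for i = 1, ..., 7 and N e_8 = 0, so the singular values of N are 75 (with multiplicity 7) and 0; hence ||N|| = 75. The spectral radius r(N) = max|lambda| = 0. Note ||N|| > r(N) — characteristic of non-normal nilpotent operators. Indeed N^8 = 0.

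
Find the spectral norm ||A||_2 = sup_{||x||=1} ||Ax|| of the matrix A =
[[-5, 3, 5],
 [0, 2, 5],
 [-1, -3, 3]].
||A||_2 ≈ 9.0342 (= sqrt(largest eigenvalue of A^T A))

||A||_2 = sigma_max(A) = sqrt(lambda_max(A^T A)). Form the symmetric matrix M = A^T A =
[[26, -12, -28],
 [-12, 22, 16],
 [-28, 16, 59]].
Its characteristic polynomial (trace, sum of principal 2x2 minors, determinant of M give the coefficients) is
  p(λ) = det(λ I - M) = λ^3 - 107λ^2 + 2220λ - 12100.
No integer candidate from the rational root theorem (±divisors of 12100) is a root, so the roots are irrational. The cubic discriminant is Δ = 1152120400 > 0, so there are three distinct real roots. p(9) = -58 and p(10) = 400 have opposite signs, so a root lies in (9, 10); Newton's method refines it to λ ≈ 9.1098. p(16) = 124 and p(17) = -370 have opposite signs, so a root lies in (16, 17); Newton's method refines it to λ ≈ 16.2743. p(81) = -2866 and p(82) = 1840 have opposite signs, so a root lies in (81, 82); Newton's method refines it to λ ≈ 81.6159. Check (Vieta): the three roots sum to 107, matching tr M = 107.
So the eigenvalues of A^T A are ≈ 9.1098, 16.2743, 81.6159 (all ≥ 0, as they must be for A^T A). The largest is λ_max ≈ 81.6159, hence ||A||_2 = sqrt(λ_max) ≈ 9.0342.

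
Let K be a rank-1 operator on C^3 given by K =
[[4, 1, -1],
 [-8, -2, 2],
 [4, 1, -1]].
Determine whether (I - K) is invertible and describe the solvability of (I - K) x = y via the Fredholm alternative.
(I - K) is singular (det(I - K) = 0, i.e. 1 ∈ sigma(K)). (I - K) x = y is solvable iff y ⊥ ker((I - K)^*) = span{(4, 1, -1)}, i.e. iff 4y_1 + y_2 - y_3 = 0. When solvable, the solutions are x = y + c·(1, -2, 1), c arbitrary (ker(I - K) = span{(1, -2, 1)}, dimension 1).

K has rank 1, so it is an outer product K = u v^T: every row of K is a multiple of one row vector. Reading off the entries, u = (1, -2, 1) and v = (4, 1, -1) (row i of K equals u_i·v^T). A rank-one matrix u v^T satisfies K u = u (v·u) and kills the (2)-dimensional subspace v^⊥, so its characteristic polynomial is lambda^2 (lambda - v·u) with v·u = tr K = 1. Hence the eigenvalues of I - K are 1 (multiplicity 2) and 1 - (1) = 0, so det(I - K) = 0. (Direct check: I - K =
[[-3, -1, 1],
 [8, 3, -2],
 [-4, -1, 2]]
has determinant 0.) So 1 is an eigenvalue of K and (I - K) is not invertible. The finite-dimensional Fredholm alternative says: either (I - K) is invertible, or ker(I - K) ≠ {0} and then range(I - K) = ker((I - K)^*)^⊥, with dim ker(I - K) = dim ker((I - K)^*). We are in the second case, so we need both kernels. Kernel of I - K: (I - K) u = u - u (v·u) = u - u = 0, so ker(I - K) = span{u} = span{(1, -2, 1)} (it is exactly 1-dimensional because rank(I - K) = 2). Kernel of the adjoint: K is real, so (I - K)^* = I - K^T = I - v u^T, and (I - v u^T) v = v - v (u·v) = 0; hence ker((I - K)^*) = span{v} = span{(4, 1, -1)}. Therefore (I - K) x = y is solvable iff <y, v> = 0, i.e. iff 4y_1 + y_2 - y_3 = 0. When this holds, K y = u (v·y) = 0, so (I - K) y = y and x = y is a particular solution; the full solution set is the line x = y + c·u = y + c·(1, -2, 1), c ∈ C.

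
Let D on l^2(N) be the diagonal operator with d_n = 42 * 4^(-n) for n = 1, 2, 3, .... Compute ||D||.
||D|| = 21/2 (attained at n = 1)

For D diagonal, ||D|| = sup_n |d_n|. The sequence d_n = 42 * 4^(-n) is positive and strictly decreasing (ratio 4^(-1) < 1), so the supremum is d_1 = 42/4 = 21/2. Hence ||D|| = 21/2.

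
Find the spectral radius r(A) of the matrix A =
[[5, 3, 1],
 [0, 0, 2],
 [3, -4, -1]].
r(A) ≈ 5.7526

The eigenvalues of A are the roots of its characteristic polynomial. With M = A (coefficients from the trace, the sum of principal 2x2 minors, and det A):
  p(λ) = det(λ I - M) = λ^3 - 4λ^2 - 58.
No integer candidate from the rational root theorem (±divisors of 58) is a root, so the roots are irrational. The cubic discriminant is Δ = -105676 < 0, so there is one real root and a complex-conjugate pair. p(5) = -33 and p(6) = 14 have opposite signs, so a root lies in (5, 6); Newton's method refines it to λ ≈ 5.7526. Dividing out (λ - (5.7526)) leaves approximately λ^2 + 1.7526λ + 10.0823. For λ^2 + 1.7526λ + 10.0823 the discriminant is -37.2575. It is negative, so the remaining roots are the complex-conjugate pair λ ≈ -0.8763 ± 3.0519i. Their product equals the constant term, so |λ|^2 ≈ 10.0823 and |λ| ≈ 3.1753.
Thus the eigenvalues (to 4 decimals) are 5.7526 (modulus 5.7526); -0.8763 ± 3.0519i (modulus 3.1753). The spectral radius is the largest modulus: r(A) ≈ 5.7526. (Cross-check: r(A) ≤ ||A||_2 ≈ 5.9583; equality holds whenever A is normal, though it can also hold for some non-normal A.)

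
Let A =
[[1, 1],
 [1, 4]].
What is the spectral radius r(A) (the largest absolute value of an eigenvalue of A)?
r(A) = (5 + sqrt(13))/2 ≈ 4.3028

The eigenvalues of A are the roots of its characteristic polynomial. With M = A (coefficients from the trace and determinant):
  p(λ) = det(λ I - M) = λ^2 - 5λ + 3.
For λ^2 - 5λ + 3 the discriminant is 13. It is nonnegative but not a perfect square, so the roots are real and irrational: λ = (5 ± sqrt(13))/2 ≈ 4.3028, 0.6972.
Thus the eigenvalues (to 4 decimals) are 4.3028 (modulus 4.3028); 0.6972 (modulus 0.6972). The spectral radius is the largest modulus: r(A) = (5 + sqrt(13))/2 ≈ 4.3028. (Cross-check: r(A) ≤ ||A||_2 ≈ 4.3028; equality holds whenever A is normal, though it can also hold for some non-normal A.)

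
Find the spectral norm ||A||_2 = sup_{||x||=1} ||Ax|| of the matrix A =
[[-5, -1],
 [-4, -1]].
||A||_2 = sqrt((43 + sqrt(1845))/2) ≈ 6.5557 (= sqrt(largest eigenvalue of A^T A))

||A||_2 = sigma_max(A) = sqrt(lambda_max(A^T A)). Form the symmetric matrix M = A^T A =
[[41, 9],
 [9, 2]].
Its characteristic polynomial (trace, determinant of M give the coefficients) is
  p(λ) = det(λ I - M) = λ^2 - 43λ + 1.
For λ^2 - 43λ + 1 the discriminant is 1845. It is nonnegative but not a perfect square, so the roots are real and irrational: λ = (43 ± sqrt(1845))/2 ≈ 42.9767, 0.0233.
So the eigenvalues of A^T A are ≈ 0.0233, 42.9767 (all ≥ 0, as they must be for A^T A). The largest is λ_max = (43 + sqrt(1845))/2 ≈ 42.9767, hence ||A||_2 = sqrt(λ_max) = sqrt((43 + sqrt(1845))/2) ≈ 6.5557.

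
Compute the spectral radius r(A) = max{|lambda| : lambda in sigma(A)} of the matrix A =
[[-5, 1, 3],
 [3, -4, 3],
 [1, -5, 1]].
r(A) ≈ 6.9447

The eigenvalues of A are the roots of its characteristic polynomial. With M = A (coefficients from the trace, the sum of principal 2x2 minors, and det A):
  p(λ) = det(λ I - M) = λ^3 + 8λ^2 + 20λ + 88.
No integer candidate from the rational root theorem (±divisors of 88) is a root, so the roots are irrational. The cubic discriminant is Δ = -142272 < 0, so there is one real root and a complex-conjugate pair. p(-7) = -3 and p(-6) = 40 have opposite signs, so a root lies in (-7, -6); Newton's method refines it to λ ≈ -6.9447. Dividing out (λ - (-6.9447)) leaves approximately λ^2 + 1.0553λ + 12.6715. For λ^2 + 1.0553λ + 12.6715 the discriminant is -49.5723. It is negative, so the remaining roots are the complex-conjugate pair λ ≈ -0.5276 ± 3.5204i. Their product equals the constant term, so |λ|^2 ≈ 12.6715 and |λ| ≈ 3.5597.
Thus the eigenvalues (to 4 decimals) are -6.9447 (modulus 6.9447); -0.5276 ± 3.5204i (modulus 3.5597). The spectral radius is the largest modulus: r(A) ≈ 6.9447. (Cross-check: r(A) ≤ ||A||_2 ≈ 7.8843; equality holds whenever A is normal, though it can also hold for some non-normal A.)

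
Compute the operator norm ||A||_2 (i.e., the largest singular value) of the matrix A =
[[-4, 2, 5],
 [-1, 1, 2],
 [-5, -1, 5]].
||A||_2 ≈ 9.8017 (= sqrt(largest eigenvalue of A^T A))

||A||_2 = sigma_max(A) = sqrt(lambda_max(A^T A)). Form the symmetric matrix M = A^T A =
[[42, -4, -47],
 [-4, 6, 7],
 [-47, 7, 54]].
Its characteristic polynomial (trace, sum of principal 2x2 minors, determinant of M give the coefficients) is
  p(λ) = det(λ I - M) = λ^3 - 102λ^2 + 570λ - 64.
No integer candidate from the rational root theorem (±divisors of 64) is a root, so the roots are irrational. The cubic discriminant is Δ = 2434685040 > 0, so there are three distinct real roots. p(0) = -64 and p(1) = 405 have opposite signs, so a root lies in (0, 1); Newton's method refines it to λ ≈ 0.1146. p(5) = 361 and p(6) = -100 have opposite signs, so a root lies in (5, 6); Newton's method refines it to λ ≈ 5.8114. p(96) = -640 and p(97) = 8181 have opposite signs, so a root lies in (96, 97); Newton's method refines it to λ ≈ 96.074. Check (Vieta): the three roots sum to 102, matching tr M = 102.
So the eigenvalues of A^T A are ≈ 0.1146, 5.8114, 96.074 (all ≥ 0, as they must be for A^T A). The largest is λ_max ≈ 96.074, hence ||A||_2 = sqrt(λ_max) ≈ 9.8017.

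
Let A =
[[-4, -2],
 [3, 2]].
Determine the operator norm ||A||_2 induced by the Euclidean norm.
||A||_2 = sqrt((33 + sqrt(1073))/2) ≈ 5.734 (= sqrt(largest eigenvalue of A^T A))

||A||_2 = sigma_max(A) = sqrt(lambda_max(A^T A)). Form the symmetric matrix M = A^T A =
[[25, 14],
 [14, 8]].
Its characteristic polynomial (trace, determinant of M give the coefficients) is
  p(λ) = det(λ I - M) = λ^2 - 33λ + 4.
For λ^2 - 33λ + 4 the discriminant is 1073. It is nonnegative but not a perfect square, so the roots are real and irrational: λ = (33 ± sqrt(1073))/2 ≈ 32.8783, 0.1217.
So the eigenvalues of A^T A are ≈ 0.1217, 32.8783 (all ≥ 0, as they must be for A^T A). The largest is λ_max = (33 + sqrt(1073))/2 ≈ 32.8783, hence ||A||_2 = sqrt(λ_max) = sqrt((33 + sqrt(1073))/2) ≈ 5.734.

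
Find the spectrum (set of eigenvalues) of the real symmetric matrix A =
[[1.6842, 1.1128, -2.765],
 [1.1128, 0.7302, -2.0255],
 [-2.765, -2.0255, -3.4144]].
sigma(A) ≈ {-5, 0, 4}

A is real symmetric, so its spectrum consists of real eigenvalues. Expanding the characteristic polynomial of the displayed matrix gives
  det(λ I - A) = p(λ) = λ^3 + (1)λ^2 + (-20)λ + (-0.0014).
Solving p(λ) = 0 yields eigenvalues ≈ -5, 0, 4. (A is shown rounded to 4 decimals, so these recover the underlying integer eigenvalues to within that precision.)
Verification: the trace of A = -1 equals the sum of eigenvalues -1, and det(A) ≈ 0.0014 matches the eigenvalue product 0.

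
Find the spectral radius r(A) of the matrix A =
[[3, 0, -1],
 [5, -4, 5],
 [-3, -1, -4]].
r(A) ≈ 4.8141

The eigenvalues of A are the roots of its characteristic polynomial. With M = A (coefficients from the trace, the sum of principal 2x2 minors, and det A):
  p(λ) = det(λ I - M) = λ^3 + 5λ^2 - 6λ - 80.
No integer candidate from the rational root theorem (±divisors of 80) is a root, so the roots are irrational. The cubic discriminant is Δ = -87836 < 0, so there is one real root and a complex-conjugate pair. p(3) = -26 and p(4) = 40 have opposite signs, so a root lies in (3, 4); Newton's method refines it to λ ≈ 3.4519. Dividing out (λ - (3.4519)) leaves approximately λ^2 + 8.4519λ + 23.1755. For λ^2 + 8.4519λ + 23.1755 the discriminant is -21.2667. It is negative, so the remaining roots are the complex-conjugate pair λ ≈ -4.226 ± 2.3058i. Their product equals the constant term, so |λ|^2 ≈ 23.1755 and |λ| ≈ 4.8141.
Thus the eigenvalues (to 4 decimals) are 3.4519 (modulus 3.4519); -4.226 ± 2.3058i (modulus 4.8141). The spectral radius is the largest modulus: r(A) ≈ 4.8141. (Cross-check: r(A) ≤ ||A||_2 ≈ 9.196; equality holds whenever A is normal, though it can also hold for some non-normal A.)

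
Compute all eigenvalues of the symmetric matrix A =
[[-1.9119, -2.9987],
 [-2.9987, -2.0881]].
sigma(A) ≈ {-5, 1}

A is real symmetric, so its spectrum consists of real eigenvalues. Expanding the characteristic polynomial of the displayed matrix gives
  det(λ I - A) = p(λ) = λ^2 + (4)λ + (-5).
Solving p(λ) = 0 yields eigenvalues ≈ -5, 1. (A is shown rounded to 4 decimals, so these recover the underlying integer eigenvalues to within that precision.)
Verification: the trace of A = -4 equals the sum of eigenvalues -4, and det(A) ≈ -5.0000 matches the eigenvalue product -5.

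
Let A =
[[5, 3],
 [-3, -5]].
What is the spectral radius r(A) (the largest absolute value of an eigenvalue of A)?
r(A) = 4

The eigenvalues of A are the roots of its characteristic polynomial. With M = A (coefficients from the trace and determinant):
  p(λ) = det(λ I - M) = λ^2 - 16.
For λ^2 - 16 the discriminant is 64. It is a perfect square (8^2), so the roots are rational: λ = (0 ± 8)/2 = 4, -4.
Thus the eigenvalues (to 4 decimals) are 4 (modulus 4); -4 (modulus 4). The spectral radius is the largest modulus: r(A) = 4. (Cross-check: r(A) ≤ ||A||_2 ≈ 8; equality holds whenever A is normal, though it can also hold for some non-normal A.)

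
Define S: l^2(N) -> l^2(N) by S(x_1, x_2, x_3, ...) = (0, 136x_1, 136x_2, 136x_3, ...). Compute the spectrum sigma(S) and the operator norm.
sigma(S) = closed disk {z in C : |z| ≤ 136}; ||S|| = 136

Note S = 136·U where U is the unit right shift (U x)_k = x_{k-1} (with x_0 := 0); so ||S|| = 136||U|| and sigma(S) = 136·sigma(U). ||S x||^2 = sum_{k≥1} |136x_k|^2 = 18496||x||^2, so ||S|| = 136 and sigma(S) ⊂ {|z| ≤ 136}. For any |lambda| < 136, the equation (S - lambda I) x = 0 forces x_1 = 0, then 136x_k = lambda x_{k+1} ⇒ x = 0, so S has no eigenvalues. But (S - lambda I) is not surjective for |lambda| < 136: solving (S - lambda I) x = e_1 would require x_n proportional to (lambda/136)^(-n), which is not in l^2. So every |lambda| < 136 lies in the residual spectrum. The boundary |lambda| = 136 is in the approximate point spectrum (the spectrum is closed). Hence sigma(S) is the closed disk of radius 136.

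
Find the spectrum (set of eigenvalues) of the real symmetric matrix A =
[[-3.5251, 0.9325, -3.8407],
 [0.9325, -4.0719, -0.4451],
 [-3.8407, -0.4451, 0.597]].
sigma(A) ≈ {-6, -4, 3}

A is real symmetric, so its spectrum consists of real eigenvalues. Expanding the characteristic polynomial of the displayed matrix gives
  det(λ I - A) = p(λ) = λ^3 + (7)λ^2 + (-6)λ + (-72.0012).
Solving p(λ) = 0 yields eigenvalues ≈ -6, -4, 3. (A is shown rounded to 4 decimals, so these recover the underlying integer eigenvalues to within that precision.)
Verification: the trace of A = -7 equals the sum of eigenvalues -7, and det(A) ≈ 72.0012 matches the eigenvalue product 72.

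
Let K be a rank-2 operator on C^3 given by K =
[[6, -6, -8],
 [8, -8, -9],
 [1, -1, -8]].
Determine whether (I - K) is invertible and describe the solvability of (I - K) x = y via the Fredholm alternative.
(I - K) is invertible (det(I - K) = 26 ≠ 0), so for every y in C^3 the equation (I - K) x = y has a unique solution.

K has rank 2 and factors as K = U V^T = u1 v1^T + u2 v2^T with u1 = (2, 3, -1), v1 = (2, -2, -1), u2 = (2, 2, 3), v2 = (1, -1, -3) (multiplying out reproduces the displayed K). The nonzero eigenvalues of U V^T coincide with those of the 2 x 2 matrix G = V^T U = [[v1·u1, v1·u2], [v2·u1, v2·u2]] = [[-1, -3], [2, -9]], and by the Sylvester determinant identity det(I_3 - U V^T) = det(I_2 - V^T U) = det([[2, 3], [-2, 10]]) = (2)(10) - (3)(-2) = 26. (Direct check: I - K =
[[-5, 6, 8],
 [-8, 9, 9],
 [-1, 1, 9]]
has determinant 26.) The finite-dimensional Fredholm alternative says: either (I - K) is invertible, or ker(I - K) ≠ {0} and then range(I - K) = ker((I - K)^*)^⊥, with dim ker(I - K) = dim ker((I - K)^*). Since det(I - K) ≠ 0, 1 is not an eigenvalue of K and ker(I - K) = {0}, so we are in the first case: for every y there is a unique x = (I - K)^(-1) y. (Explicitly, by the Woodbury identity, (I - U V^T)^(-1) = I + U (I_2 - G)^(-1) V^T.)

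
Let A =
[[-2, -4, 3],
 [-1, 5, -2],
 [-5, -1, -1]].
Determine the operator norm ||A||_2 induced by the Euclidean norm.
||A||_2 ≈ 7.4162 (= sqrt(largest eigenvalue of A^T A))

||A||_2 = sigma_max(A) = sqrt(lambda_max(A^T A)). Form the symmetric matrix M = A^T A =
[[30, 8, 1],
 [8, 42, -21],
 [1, -21, 14]].
Its characteristic polynomial (trace, sum of principal 2x2 minors, determinant of M give the coefficients) is
  p(λ) = det(λ I - M) = λ^3 - 86λ^2 + 1762λ - 3136.
No integer candidate from the rational root theorem (±divisors of 3136) is a root, so the roots are irrational. The cubic discriminant is Δ = 1389876592 > 0, so there are three distinct real roots. p(1) = -1459 and p(2) = 52 have opposite signs, so a root lies in (1, 2); Newton's method refines it to λ ≈ 1.9637. p(29) = 25 and p(30) = -676 have opposite signs, so a root lies in (29, 30); Newton's method refines it to λ ≈ 29.0356. p(55) = -1 and p(56) = 1456 have opposite signs, so a root lies in (55, 56); Newton's method refines it to λ ≈ 55.0007. Check (Vieta): the three roots sum to 86, matching tr M = 86.
So the eigenvalues of A^T A are ≈ 1.9637, 29.0356, 55.0007 (all ≥ 0, as they must be for A^T A). The largest is λ_max ≈ 55.0007, hence ||A||_2 = sqrt(λ_max) ≈ 7.4162.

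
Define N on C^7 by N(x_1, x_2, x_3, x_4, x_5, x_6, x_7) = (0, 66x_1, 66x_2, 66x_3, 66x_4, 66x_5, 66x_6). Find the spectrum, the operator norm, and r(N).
sigma(N) = {0}; ||N|| = 66; r(N) = 0. (N is nilpotent with N^7 = 0.)

On C^7, N is a strictly lower-triangular matrix with 66 on the subdiagonal and zeros elsewhere, so its characteristic polynomial is lambda^7 and every eigenvalue is 0: sigma(N) = {0}. For the operator norm, N e_i = 66e_{i+1} for i = 1, ..., 6 and N e_7 = 0, so the singular values of N are 66 (with multiplicity 6) and 0; hence ||N|| = 66. The spectral radius r(N) = max|lambda| = 0. Note ||N|| > r(N) — characteristic of non-normal nilpotent operators. Indeed N^7 = 0.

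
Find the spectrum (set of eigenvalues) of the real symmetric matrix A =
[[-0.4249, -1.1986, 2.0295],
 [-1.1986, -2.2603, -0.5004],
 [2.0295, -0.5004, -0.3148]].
sigma(A) ≈ {-3, -2, 2}

A is real symmetric, so its spectrum consists of real eigenvalues. Expanding the characteristic polynomial of the displayed matrix gives
  det(λ I - A) = p(λ) = λ^3 + (3)λ^2 + (-4)λ + (-12).
Solving p(λ) = 0 yields eigenvalues ≈ -3, -2, 2. (A is shown rounded to 4 decimals, so these recover the underlying integer eigenvalues to within that precision.)
Verification: the trace of A = -3 equals the sum of eigenvalues -3, and det(A) ≈ 12.0007 matches the eigenvalue product 12.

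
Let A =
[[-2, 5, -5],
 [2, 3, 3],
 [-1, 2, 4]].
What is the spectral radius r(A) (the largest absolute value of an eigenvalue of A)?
r(A) = 6

The eigenvalues of A are the roots of its characteristic polynomial. With M = A (coefficients from the trace, the sum of principal 2x2 minors, and det A):
  p(λ) = det(λ I - M) = λ^3 - 5λ^2 - 23λ + 102.
By the rational root theorem any rational root is an integer divisor of 102. Testing λ = 6: p(6) = 216 - 180 - 138 + 102 = 0, so λ = 6 is a root. Dividing out (λ - 6) leaves p(λ) = (λ - 6)(λ^2 + λ - 17). For λ^2 + λ - 17 the discriminant is 69. It is nonnegative but not a perfect square, so the roots are real and irrational: λ = (-1 ± sqrt(69))/2 ≈ 3.6533, -4.6533.
Thus the eigenvalues (to 4 decimals) are 3.6533 (modulus 3.6533); -4.6533 (modulus 4.6533); 6 (modulus 6). The spectral radius is the largest modulus: r(A) = 6. (Cross-check: r(A) ≤ ||A||_2 ≈ 7.5958; equality holds whenever A is normal, though it can also hold for some non-normal A.)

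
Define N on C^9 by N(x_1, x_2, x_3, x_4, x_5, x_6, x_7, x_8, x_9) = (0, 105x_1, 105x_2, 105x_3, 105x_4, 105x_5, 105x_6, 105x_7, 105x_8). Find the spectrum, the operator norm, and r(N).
sigma(N) = {0}; ||N|| = 105; r(N) = 0. (N is nilpotent with N^9 = 0.)

On C^9, N is a strictly lower-triangular matrix with 105 on the subdiagonal and zeros elsewhere, so its characteristic polynomial is lambda^9 and every eigenvalue is 0: sigma(N) = {0}. For the operator norm, N e_i = 105e_{i+1} for i = 1, ..., 8 and N e_9 = 0, so the singular values of N are 105 (with multiplicity 8) and 0; hence ||N|| = 105. The spectral radius r(N) = max|lambda| = 0. Note ||N|| > r(N) — characteristic of non-normal nilpotent operators. Indeed N^9 = 0.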